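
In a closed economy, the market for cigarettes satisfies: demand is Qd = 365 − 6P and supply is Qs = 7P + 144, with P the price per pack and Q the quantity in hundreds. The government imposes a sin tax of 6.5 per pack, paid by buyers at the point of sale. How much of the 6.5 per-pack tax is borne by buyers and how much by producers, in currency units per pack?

Without the tax, 365 − 6P = 7P + 144 gives 13P = 221, so P* = 17 and Q* = 263.
With the tax collected from buyers, demand (in seller-price terms) shifts: Qd = 365 − 6(P + 6.5).
New equilibrium: buyers pay 20.5, producers receive 14, Q = 242. (Wedge: Pb − Ps = 6.5.)
Burden on buyers: 3.5; on producers: 3. (They sum to 6.5.)
The less price-elastic side of the market bears the larger share of a per-unit tax.

Buyers bear 3.5 per pack; producers bear 3 per pack.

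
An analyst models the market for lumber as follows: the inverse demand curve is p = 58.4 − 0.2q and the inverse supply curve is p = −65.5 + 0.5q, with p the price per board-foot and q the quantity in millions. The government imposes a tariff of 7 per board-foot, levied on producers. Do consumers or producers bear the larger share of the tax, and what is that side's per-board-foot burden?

Inverting to q(p) form: qd = 292 − 5p; qs = 2p + 131.
Without the tax, 292 − 5p = 2p + 131 gives 7p = 161, so p* = 23 and q* = 177.
With the tax collected from producers, supply shifts: qs = 2(p − 7) + 131.
Solving gives q = 167 with consumers paying 25 and producers receiving 18 (the 7 wedge).
Per-board-foot burden: consumers 2, producers 5.
Producers take the larger share because supply is less price-elastic here (demand slope 5 vs supply slope 2).
The less price-elastic side of the market bears the larger share of a per-unit tax.

Producers bear the larger share: 5 per board-foot.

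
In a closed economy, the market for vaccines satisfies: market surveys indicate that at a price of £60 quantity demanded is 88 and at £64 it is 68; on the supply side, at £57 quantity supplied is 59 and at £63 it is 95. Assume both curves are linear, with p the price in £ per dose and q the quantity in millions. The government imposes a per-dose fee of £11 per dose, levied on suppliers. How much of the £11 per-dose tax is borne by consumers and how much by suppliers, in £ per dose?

Consumers bear £6 per dose; suppliers bear £5 per dose.

Demand slope: (68 − 88)/(64 − 60) = -5, so qd = 388 − 5p.
Supply slope: (95 − 59)/(63 − 57) = 6, so qs = 6p − 283.
Without the tax, 388 − 5p = 6p − 283 gives 11p = 671, so p* = £61 and q* = 83.
With the tax collected from suppliers, supply shifts: qs = 6(p − 11) − 283.
Solving gives q = 53 with consumers paying £67 and suppliers receiving £56 (the £11 wedge).
Burden on consumers: £6; on suppliers: £5. (They sum to £11.)
The less price-elastic side of the market bears the larger share of a per-unit tax.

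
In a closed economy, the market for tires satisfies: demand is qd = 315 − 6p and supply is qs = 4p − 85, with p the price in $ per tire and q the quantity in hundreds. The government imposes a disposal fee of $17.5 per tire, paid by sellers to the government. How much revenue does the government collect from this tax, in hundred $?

Before the tax: set 315 − 6p = 4p − 85 → p* = $40, q* = 75.
With the tax collected from sellers, supply shifts: qs = 4(p − 17.5) − 85.
Solving gives q = 33 with consumers paying $47 and sellers receiving $29.5 (the $17.5 wedge).
Revenue = t · Q = 17.5 · 33 = $577.5.

Tax revenue = $577.5 hundred.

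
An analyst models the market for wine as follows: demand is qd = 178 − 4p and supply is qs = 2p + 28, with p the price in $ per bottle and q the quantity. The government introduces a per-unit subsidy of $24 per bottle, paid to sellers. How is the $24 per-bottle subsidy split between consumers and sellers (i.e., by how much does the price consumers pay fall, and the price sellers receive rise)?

Without the subsidy, 178 − 4p = 2p + 28 gives 6p = 150, so p* = $25 and q* = 78.
With a per-unit subsidy paid to sellers, each receives p + 24 per unit sold, so supply becomes qs = 2(p + 24) + 28.
New equilibrium: consumers pay $17, sellers receive $41, q = 110. (Wedge: pb − ps = −24.)
Gain to consumers: $8; to sellers: $16. (They sum to $24.)

Consumers gain $8 per bottle; sellers gain $16 per bottle.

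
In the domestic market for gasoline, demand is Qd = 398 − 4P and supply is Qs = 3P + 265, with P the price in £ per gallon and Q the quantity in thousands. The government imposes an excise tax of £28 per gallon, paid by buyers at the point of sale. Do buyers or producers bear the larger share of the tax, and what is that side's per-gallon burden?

Before the tax: set 398 − 4P = 3P + 265 → P* = £19, Q* = 322.
With the tax collected from buyers, demand (in seller-price terms) shifts: Qd = 398 − 4(P + 28).
New equilibrium: buyers pay £31, producers receive £3, Q = 274. (Wedge: Pb − Ps = 28.)
Per-gallon burden: buyers £12, producers £16.
Producers take the larger share because supply is less price-elastic here (demand slope 4 vs supply slope 3).
The less price-elastic side of the market bears the larger share of a per-unit tax.

Producers bear the larger share: £16 per gallon.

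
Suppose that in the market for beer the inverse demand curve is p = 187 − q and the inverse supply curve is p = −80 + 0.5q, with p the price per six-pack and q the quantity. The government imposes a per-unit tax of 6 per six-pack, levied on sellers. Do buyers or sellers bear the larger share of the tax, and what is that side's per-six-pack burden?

Buyers bear the larger share: 4 per six-pack.

Rewrite in direct form: qd = 187 − p and qs = 2p + 160.
Before the tax: set 187 − p = 2p + 160 → p* = 9, q* = 178.
With the tax collected from sellers, supply shifts: qs = 2(p − 6) + 160.
New equilibrium: buyers pay 13, sellers receive 7, q = 174. (Wedge: pb − ps = 6.)
Per-six-pack burden: buyers 4, sellers 2.
Buyers take the larger share because demand is less price-elastic here (demand slope 1 vs supply slope 2).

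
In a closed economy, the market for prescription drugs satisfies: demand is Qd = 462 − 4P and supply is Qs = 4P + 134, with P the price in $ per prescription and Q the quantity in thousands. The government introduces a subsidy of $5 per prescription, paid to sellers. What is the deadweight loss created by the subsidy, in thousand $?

Deadweight loss = $25 thousand.

Without the subsidy, 462 − 4P = 4P + 134 gives 8P = 328, so P* = $41 and Q* = 298.
With a per-unit subsidy paid to sellers, each receives P + 5 per unit sold, so supply becomes Qs = 4(P + 5) + 134.
New equilibrium: buyers pay $38.5, sellers receive $43.5, Q = 308. (Wedge: Pb − Ps = −5.)
Quantity rises by |ΔQ| = |298 − 308| = 10.
DWL = ½ · t · |ΔQ| = ½ · 5 · 10 = $25.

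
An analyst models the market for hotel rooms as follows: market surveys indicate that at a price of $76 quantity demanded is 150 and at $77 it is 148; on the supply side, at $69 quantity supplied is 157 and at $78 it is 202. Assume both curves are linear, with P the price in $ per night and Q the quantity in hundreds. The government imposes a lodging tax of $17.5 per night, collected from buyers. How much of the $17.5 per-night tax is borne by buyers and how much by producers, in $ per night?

Buyers bear $12.5 per night; producers bear $5 per night.

Demand slope: (148 − 150)/(77 − 76) = -2, so Qd = 302 − 2P.
Supply slope: (202 − 157)/(78 − 69) = 5, so Qs = 5P − 188.
Without the tax, 302 − 2P = 5P − 188 gives 7P = 490, so P* = $70 and Q* = 162.
With the tax collected from buyers, demand (in seller-price terms) shifts: Qd = 302 − 2(P + 17.5).
New equilibrium: buyers pay $82.5, producers receive $65, Q = 137. (Wedge: Pb − Ps = 17.5.)
Burden on buyers: $12.5; on producers: $5. (They sum to $17.5.)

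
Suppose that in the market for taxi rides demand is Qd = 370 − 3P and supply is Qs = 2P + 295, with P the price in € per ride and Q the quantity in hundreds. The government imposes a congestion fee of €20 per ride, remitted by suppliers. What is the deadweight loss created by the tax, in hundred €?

Before the tax: set 370 − 3P = 2P + 295 → P* = €15, Q* = 325.
With the tax collected from suppliers, supply shifts: Qs = 2(P − 20) + 295.
New equilibrium: buyers pay €23, suppliers receive €3, Q = 301. (Wedge: Pb − Ps = 20.)
Quantity falls by |ΔQ| = |325 − 301| = 24.
DWL = ½ · t · |ΔQ| = ½ · 20 · 24 = €240.

Deadweight loss = €240 hundred.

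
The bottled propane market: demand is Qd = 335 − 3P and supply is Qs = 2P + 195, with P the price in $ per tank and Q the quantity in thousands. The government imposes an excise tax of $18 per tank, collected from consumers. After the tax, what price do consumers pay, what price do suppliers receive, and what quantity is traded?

Consumers pay $35.2; suppliers receive $17.2; quantity = 229.4.

Before the tax: set 335 − 3P = 2P + 195 → P* = $28, Q* = 251.
With the tax collected from consumers, demand (in seller-price terms) shifts: Qd = 335 − 3(P + 18).
New equilibrium: consumers pay $35.2, suppliers receive $17.2, Q = 229.4. (Wedge: Pb − Ps = 18.)
The less price-elastic side of the market bears the larger share of a per-unit tax.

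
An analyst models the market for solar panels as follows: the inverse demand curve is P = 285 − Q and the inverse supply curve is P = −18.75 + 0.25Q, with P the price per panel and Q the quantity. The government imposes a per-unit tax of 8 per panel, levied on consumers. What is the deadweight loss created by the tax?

Inverting to Q(P) form: Qd = 285 − P; Qs = 4P + 75.
Without the tax, 285 − P = 4P + 75 gives 5P = 210, so P* = 42 and Q* = 243.
With the tax collected from consumers, demand (in seller-price terms) shifts: Qd = 285 − (P + 8).
Solving gives Q = 236.6 with consumers paying 48.4 and suppliers receiving 40.4 (the 8 wedge).
Quantity falls by |ΔQ| = |243 − 236.6| = 6.4.
DWL = ½ · t · |ΔQ| = ½ · 8 · 6.4 = 25.6.

Deadweight loss = 25.6.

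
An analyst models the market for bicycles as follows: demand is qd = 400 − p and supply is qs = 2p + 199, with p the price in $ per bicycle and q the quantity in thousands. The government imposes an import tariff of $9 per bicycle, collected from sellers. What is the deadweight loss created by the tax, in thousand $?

Before the tax: set 400 − p = 2p + 199 → p* = $67, q* = 333.
With the tax collected from sellers, supply shifts: qs = 2(p − 9) + 199.
New equilibrium: buyers pay $73, sellers receive $64, q = 327. (Wedge: pb − ps = 9.)
Quantity falls by |ΔQ| = |333 − 327| = 6.
DWL = ½ · t · |ΔQ| = ½ · 9 · 6 = $27.

Deadweight loss = $27 thousand.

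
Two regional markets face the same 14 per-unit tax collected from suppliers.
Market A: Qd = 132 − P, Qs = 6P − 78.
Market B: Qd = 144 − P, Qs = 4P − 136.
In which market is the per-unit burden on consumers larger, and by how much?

Market A: pre-tax P* = 30, Q* = 102; post-tax Q = 90; per-unit burden on consumers = 12.
Market B: pre-tax P* = 56, Q* = 88; post-tax Q = 76.8; per-unit burden on consumers = 11.2.
Difference: 12 vs 11.2 → market A is larger by 0.8.

Market A, by 0.8.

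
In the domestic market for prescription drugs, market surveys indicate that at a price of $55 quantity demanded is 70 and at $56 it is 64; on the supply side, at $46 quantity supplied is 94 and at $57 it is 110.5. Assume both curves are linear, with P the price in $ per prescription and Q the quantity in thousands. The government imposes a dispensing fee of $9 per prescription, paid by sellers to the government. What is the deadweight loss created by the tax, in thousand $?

Demand slope: (64 − 70)/(56 − 55) = -6, so Qd = 400 − 6P.
Supply slope: (110.5 − 94)/(57 − 46) = 1.5, so Qs = 1.5P + 25.
Without the tax, 400 − 6P = 1.5P + 25 gives 7.5P = 375, so P* = $50 and Q* = 100.
With the tax collected from sellers, supply shifts: Qs = 1.5(P − 9) + 25.
Solving gives Q = 89.2 with buyers paying $51.8 and sellers receiving $42.8 (the $9 wedge).
Quantity falls by |ΔQ| = |100 − 89.2| = 10.8.
DWL = ½ · t · |ΔQ| = ½ · 9 · 10.8 = $48.6.

Deadweight loss = $48.6 thousand.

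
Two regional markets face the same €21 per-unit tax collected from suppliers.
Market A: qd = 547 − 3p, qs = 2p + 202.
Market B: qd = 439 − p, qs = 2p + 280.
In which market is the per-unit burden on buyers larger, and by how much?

Market B, by €5.6.

Market A: pre-tax p* = €69, q* = 340; post-tax q = 314.8; per-unit burden on buyers = €8.4.
Market B: pre-tax p* = €53, q* = 386; post-tax q = 372; per-unit burden on buyers = €14.
Difference: €8.4 vs €14 → market B is larger by €5.6.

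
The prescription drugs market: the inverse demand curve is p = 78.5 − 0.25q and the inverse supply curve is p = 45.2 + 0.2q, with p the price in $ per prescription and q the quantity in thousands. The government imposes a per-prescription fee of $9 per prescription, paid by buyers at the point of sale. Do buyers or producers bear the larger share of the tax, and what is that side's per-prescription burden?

Buyers bear the larger share: $5 per prescription.

Inverting to q(p) form: qd = 314 − 4p; qs = 5p − 226.
Before the tax: set 314 − 4p = 5p − 226 → p* = $60, q* = 74.
With the tax collected from buyers, demand (in seller-price terms) shifts: qd = 314 − 4(p + 9).
New equilibrium: buyers pay $65, producers receive $56, q = 54. (Wedge: pb − ps = 9.)
Per-prescription burden: buyers $5, producers $4.
Buyers take the larger share because demand is less price-elastic here (demand slope 4 vs supply slope 5).
The less price-elastic side of the market bears the larger share of a per-unit tax.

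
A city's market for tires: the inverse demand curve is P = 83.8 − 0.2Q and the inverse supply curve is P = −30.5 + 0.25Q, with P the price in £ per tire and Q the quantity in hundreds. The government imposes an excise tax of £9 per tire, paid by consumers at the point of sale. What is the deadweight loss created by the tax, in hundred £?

Deadweight loss = £90 hundred.

Inverting to Q(P) form: Qd = 419 − 5P; Qs = 4P + 122.
Before the tax: set 419 − 5P = 4P + 122 → P* = £33, Q* = 254.
With the tax collected from consumers, demand (in seller-price terms) shifts: Qd = 419 − 5(P + 9).
Solving gives Q = 234 with consumers paying £37 and producers receiving £28 (the £9 wedge).
Quantity falls by |ΔQ| = |254 − 234| = 20.
DWL = ½ · t · |ΔQ| = ½ · 9 · 20 = £90.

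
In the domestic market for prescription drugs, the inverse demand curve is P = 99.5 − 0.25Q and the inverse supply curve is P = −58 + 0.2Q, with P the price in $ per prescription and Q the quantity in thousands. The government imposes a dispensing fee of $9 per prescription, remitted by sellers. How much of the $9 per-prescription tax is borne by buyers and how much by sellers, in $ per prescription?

Buyers bear $5 per prescription; sellers bear $4 per prescription.

Rewrite in direct form: Qd = 398 − 4P and Qs = 5P + 290.
Without the tax, 398 − 4P = 5P + 290 gives 9P = 108, so P* = $12 and Q* = 350.
With the tax collected from sellers, supply shifts: Qs = 5(P − 9) + 290.
Solving gives Q = 330 with buyers paying $17 and sellers receiving $8 (the $9 wedge).
Burden on buyers: $5; on sellers: $4. (They sum to $9.)
The less price-elastic side of the market bears the larger share of a per-unit tax.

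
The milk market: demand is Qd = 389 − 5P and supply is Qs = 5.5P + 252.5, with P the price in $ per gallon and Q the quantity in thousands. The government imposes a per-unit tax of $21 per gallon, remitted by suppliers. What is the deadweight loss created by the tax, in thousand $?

Without the tax, 389 − 5P = 5.5P + 252.5 gives 10.5P = 136.5, so P* = $13 and Q* = 324.
With the tax collected from suppliers, supply shifts: Qs = 5.5(P − 21) + 252.5.
New equilibrium: consumers pay $24, suppliers receive $3, Q = 269. (Wedge: Pb − Ps = 21.)
Quantity falls by |ΔQ| = |324 − 269| = 55.
DWL = ½ · t · |ΔQ| = ½ · 21 · 55 = $577.5.

Deadweight loss = $577.5 thousand.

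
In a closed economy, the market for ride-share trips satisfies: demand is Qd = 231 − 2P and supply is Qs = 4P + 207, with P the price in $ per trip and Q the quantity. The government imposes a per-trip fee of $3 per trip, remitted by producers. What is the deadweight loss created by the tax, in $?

Deadweight loss = $6.

Without the tax, 231 − 2P = 4P + 207 gives 6P = 24, so P* = $4 and Q* = 223.
With the tax collected from producers, supply shifts: Qs = 4(P − 3) + 207.
New equilibrium: buyers pay $6, producers receive $3, Q = 219. (Wedge: Pb − Ps = 3.)
Quantity falls by |ΔQ| = |223 − 219| = 4.
DWL = ½ · t · |ΔQ| = ½ · 3 · 4 = $6.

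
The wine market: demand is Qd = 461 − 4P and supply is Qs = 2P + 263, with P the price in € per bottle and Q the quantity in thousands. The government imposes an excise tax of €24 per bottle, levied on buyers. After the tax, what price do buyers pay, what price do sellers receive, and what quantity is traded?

Buyers pay €41; sellers receive €17; quantity = 297.

Without the tax, 461 − 4P = 2P + 263 gives 6P = 198, so P* = €33 and Q* = 329.
With the tax collected from buyers, demand (in seller-price terms) shifts: Qd = 461 − 4(P + 24).
New equilibrium: buyers pay €41, sellers receive €17, Q = 297. (Wedge: Pb − Ps = 24.)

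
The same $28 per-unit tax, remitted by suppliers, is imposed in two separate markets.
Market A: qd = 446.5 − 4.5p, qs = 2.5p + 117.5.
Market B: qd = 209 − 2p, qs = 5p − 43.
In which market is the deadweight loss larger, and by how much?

Market A: pre-tax p* = $47, q* = 235; post-tax q = 190; deadweight loss = $630.
Market B: pre-tax p* = $36, q* = 137; post-tax q = 97; deadweight loss = $560.
Difference: $630 vs $560 → market A is larger by $70.

Market A, by $70.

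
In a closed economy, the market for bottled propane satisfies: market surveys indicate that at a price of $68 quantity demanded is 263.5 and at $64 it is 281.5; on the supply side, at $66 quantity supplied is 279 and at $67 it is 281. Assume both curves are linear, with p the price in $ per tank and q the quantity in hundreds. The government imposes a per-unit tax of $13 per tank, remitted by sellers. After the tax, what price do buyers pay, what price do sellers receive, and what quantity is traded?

Demand slope: (281.5 − 263.5)/(64 − 68) = -4.5, so qd = 569.5 − 4.5p.
Supply slope: (281 − 279)/(67 − 66) = 2, so qs = 2p + 147.
Without the tax, 569.5 − 4.5p = 2p + 147 gives 6.5p = 422.5, so p* = $65 and q* = 277.
With the tax collected from sellers, supply shifts: qs = 2(p − 13) + 147.
Solving gives q = 259 with buyers paying $69 and sellers receiving $56 (the $13 wedge).

Buyers pay $69; sellers receive $56; quantity = 259.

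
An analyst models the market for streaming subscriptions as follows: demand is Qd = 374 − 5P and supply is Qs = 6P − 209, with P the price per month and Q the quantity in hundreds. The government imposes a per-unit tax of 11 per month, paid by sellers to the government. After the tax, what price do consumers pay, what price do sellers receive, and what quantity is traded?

Consumers pay 59; sellers receive 48; quantity = 79.

Before the tax: set 374 − 5P = 6P − 209 → P* = 53, Q* = 109.
With the tax collected from sellers, supply shifts: Qs = 6(P − 11) − 209.
New equilibrium: consumers pay 59, sellers receive 48, Q = 79. (Wedge: Pb − Ps = 11.)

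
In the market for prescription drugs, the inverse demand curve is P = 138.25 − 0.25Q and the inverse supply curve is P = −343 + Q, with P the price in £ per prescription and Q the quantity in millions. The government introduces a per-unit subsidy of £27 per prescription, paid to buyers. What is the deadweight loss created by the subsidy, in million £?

Deadweight loss = £291.6 million.

Inverting to Q(P) form: Qd = 553 − 4P; Qs = P + 343.
Without the subsidy, 553 − 4P = P + 343 gives 5P = 210, so P* = £42 and Q* = 385.
With a per-unit subsidy paid to buyers, each effectively pays P − 27, so demand becomes Qd = 553 − 4(P − 27).
New equilibrium: buyers pay £36.6, sellers receive £63.6, Q = 406.6. (Wedge: Pb − Ps = −27.)
Quantity rises by |ΔQ| = |385 − 406.6| = 21.6.
DWL = ½ · t · |ΔQ| = ½ · 27 · 21.6 = £291.6.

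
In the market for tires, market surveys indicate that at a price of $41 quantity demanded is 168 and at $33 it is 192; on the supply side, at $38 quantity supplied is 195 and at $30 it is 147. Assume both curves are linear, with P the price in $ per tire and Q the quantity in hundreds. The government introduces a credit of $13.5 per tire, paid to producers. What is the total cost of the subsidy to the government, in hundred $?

Demand slope: (192 − 168)/(33 − 41) = -3, so Qd = 291 − 3P.
Supply slope: (147 − 195)/(30 − 38) = 6, so Qs = 6P − 33.
Without the subsidy, 291 − 3P = 6P − 33 gives 9P = 324, so P* = $36 and Q* = 183.
With a per-unit subsidy paid to producers, each receives P + 13.5 per unit sold, so supply becomes Qs = 6(P + 13.5) − 33.
New equilibrium: buyers pay $27, producers receive $40.5, Q = 210. (Wedge: Pb − Ps = −13.5.)
Outlay = t · Q = 13.5 · 210 = $2835.

Government outlay = $2835 hundred.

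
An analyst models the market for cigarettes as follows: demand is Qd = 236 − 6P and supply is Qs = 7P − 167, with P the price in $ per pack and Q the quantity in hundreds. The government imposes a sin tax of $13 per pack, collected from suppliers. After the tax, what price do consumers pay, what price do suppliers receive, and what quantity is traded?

Consumers pay $38; suppliers receive $25; quantity = 8.

Before the tax: set 236 − 6P = 7P − 167 → P* = $31, Q* = 50.
With the tax collected from suppliers, supply shifts: Qs = 7(P − 13) − 167.
New equilibrium: consumers pay $38, suppliers receive $25, Q = 8. (Wedge: Pb − Ps = 13.)
The less price-elastic side of the market bears the larger share of a per-unit tax.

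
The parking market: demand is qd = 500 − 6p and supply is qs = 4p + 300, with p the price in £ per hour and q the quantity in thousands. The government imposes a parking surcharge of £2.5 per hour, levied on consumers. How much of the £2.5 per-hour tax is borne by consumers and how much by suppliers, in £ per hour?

Without the tax, 500 − 6p = 4p + 300 gives 10p = 200, so p* = £20 and q* = 380.
With the tax collected from consumers, demand (in seller-price terms) shifts: qd = 500 − 6(p + 2.5).
New equilibrium: consumers pay £21, suppliers receive £18.5, q = 374. (Wedge: pb − ps = 2.5.)
Burden on consumers: £1; on suppliers: £1.5. (They sum to £2.5.)

Consumers bear £1 per hour; suppliers bear £1.5 per hour.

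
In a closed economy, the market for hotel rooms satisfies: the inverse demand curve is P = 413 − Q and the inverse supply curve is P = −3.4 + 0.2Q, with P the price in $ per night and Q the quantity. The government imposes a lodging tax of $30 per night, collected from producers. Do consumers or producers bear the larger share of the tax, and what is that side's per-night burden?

Inverting to Q(P) form: Qd = 413 − P; Qs = 5P + 17.
Before the tax: set 413 − P = 5P + 17 → P* = $66, Q* = 347.
With the tax collected from producers, supply shifts: Qs = 5(P − 30) + 17.
New equilibrium: consumers pay $91, producers receive $61, Q = 322. (Wedge: Pb − Ps = 30.)
Per-night burden: consumers $25, producers $5.
Consumers take the larger share because demand is less price-elastic here (demand slope 1 vs supply slope 5).
The less price-elastic side of the market bears the larger share of a per-unit tax.

Consumers bear the larger share: $25 per night.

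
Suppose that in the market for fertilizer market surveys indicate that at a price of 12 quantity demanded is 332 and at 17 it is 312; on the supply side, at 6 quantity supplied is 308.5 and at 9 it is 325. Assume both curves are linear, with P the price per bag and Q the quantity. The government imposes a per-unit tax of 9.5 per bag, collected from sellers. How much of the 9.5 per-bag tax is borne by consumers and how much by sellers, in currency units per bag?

Consumers bear 5.5 per bag; sellers bear 4 per bag.

Demand slope: (312 − 332)/(17 − 12) = -4, so Qd = 380 − 4P.
Supply slope: (325 − 308.5)/(9 − 6) = 5.5, so Qs = 5.5P + 275.5.
Without the tax, 380 − 4P = 5.5P + 275.5 gives 9.5P = 104.5, so P* = 11 and Q* = 336.
With the tax collected from sellers, supply shifts: Qs = 5.5(P − 9.5) + 275.5.
New equilibrium: consumers pay 16.5, sellers receive 7, Q = 314. (Wedge: Pb − Ps = 9.5.)
Burden on consumers: 5.5; on sellers: 4. (They sum to 9.5.)
The less price-elastic side of the market bears the larger share of a per-unit tax.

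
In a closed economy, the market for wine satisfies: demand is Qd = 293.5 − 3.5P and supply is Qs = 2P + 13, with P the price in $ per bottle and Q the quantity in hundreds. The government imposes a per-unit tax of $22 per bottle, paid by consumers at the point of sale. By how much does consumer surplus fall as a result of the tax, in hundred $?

Without the tax, 293.5 − 3.5P = 2P + 13 gives 5.5P = 280.5, so P* = $51 and Q* = 115.
With the tax collected from consumers, demand (in seller-price terms) shifts: Qd = 293.5 − 3.5(P + 22).
New equilibrium: consumers pay $59, suppliers receive $37, Q = 87. (Wedge: Pb − Ps = 22.)
ΔCS is the trapezoid between Q = 87 and Q = 115 of height $8: ½ · (115 + 87) · 8 = $808.

Consumer surplus falls by $808 hundred.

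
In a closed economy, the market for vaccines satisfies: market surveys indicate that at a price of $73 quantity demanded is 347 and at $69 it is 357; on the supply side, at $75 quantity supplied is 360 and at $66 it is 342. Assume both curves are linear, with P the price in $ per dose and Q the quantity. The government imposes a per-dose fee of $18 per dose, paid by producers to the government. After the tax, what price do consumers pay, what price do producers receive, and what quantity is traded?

Consumers pay $79; producers receive $61; quantity = 332.

Demand slope: (357 − 347)/(69 − 73) = -2.5, so Qd = 529.5 − 2.5P.
Supply slope: (342 − 360)/(66 − 75) = 2, so Qs = 2P + 210.
Before the tax: set 529.5 − 2.5P = 2P + 210 → P* = $71, Q* = 352.
With the tax collected from producers, supply shifts: Qs = 2(P − 18) + 210.
New equilibrium: consumers pay $79, producers receive $61, Q = 332. (Wedge: Pb − Ps = 18.)
The less price-elastic side of the market bears the larger share of a per-unit tax.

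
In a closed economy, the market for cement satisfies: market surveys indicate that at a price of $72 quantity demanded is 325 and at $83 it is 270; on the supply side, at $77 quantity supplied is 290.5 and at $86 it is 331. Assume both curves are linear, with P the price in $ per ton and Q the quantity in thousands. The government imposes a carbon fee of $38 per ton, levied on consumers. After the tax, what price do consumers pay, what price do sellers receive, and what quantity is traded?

Demand slope: (270 − 325)/(83 − 72) = -5, so Qd = 685 − 5P.
Supply slope: (331 − 290.5)/(86 − 77) = 4.5, so Qs = 4.5P − 56.
Without the tax, 685 − 5P = 4.5P − 56 gives 9.5P = 741, so P* = $78 and Q* = 295.
With the tax collected from consumers, demand (in seller-price terms) shifts: Qd = 685 − 5(P + 38).
Solving gives Q = 205 with consumers paying $96 and sellers receiving $58 (the $38 wedge).
The less price-elastic side of the market bears the larger share of a per-unit tax.

Consumers pay $96; sellers receive $58; quantity = 205.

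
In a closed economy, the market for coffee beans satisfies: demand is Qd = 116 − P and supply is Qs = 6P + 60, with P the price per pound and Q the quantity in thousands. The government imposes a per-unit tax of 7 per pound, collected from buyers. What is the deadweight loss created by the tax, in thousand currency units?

Deadweight loss = 21 thousand.

Without the tax, 116 − P = 6P + 60 gives 7P = 56, so P* = 8 and Q* = 108.
With the tax collected from buyers, demand (in seller-price terms) shifts: Qd = 116 − (P + 7).
Solving gives Q = 102 with buyers paying 14 and producers receiving 7 (the 7 wedge).
Quantity falls by |ΔQ| = |108 − 102| = 6.
DWL = ½ · t · |ΔQ| = ½ · 7 · 6 = 21.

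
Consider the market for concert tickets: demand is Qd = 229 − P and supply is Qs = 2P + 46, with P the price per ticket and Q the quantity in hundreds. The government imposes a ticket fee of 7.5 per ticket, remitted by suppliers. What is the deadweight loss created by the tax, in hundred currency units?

Deadweight loss = 18.75 hundred.

Without the tax, 229 − P = 2P + 46 gives 3P = 183, so P* = 61 and Q* = 168.
With the tax collected from suppliers, supply shifts: Qs = 2(P − 7.5) + 46.
New equilibrium: buyers pay 66, suppliers receive 58.5, Q = 163. (Wedge: Pb − Ps = 7.5.)
Quantity falls by |ΔQ| = |168 − 163| = 5.
DWL = ½ · t · |ΔQ| = ½ · 7.5 · 5 = 18.75.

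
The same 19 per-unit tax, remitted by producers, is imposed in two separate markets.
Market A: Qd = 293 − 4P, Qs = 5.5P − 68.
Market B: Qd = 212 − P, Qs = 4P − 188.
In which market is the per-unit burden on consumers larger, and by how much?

Market A: pre-tax P* = 38, Q* = 141; post-tax Q = 97; per-unit burden on consumers = 11.
Market B: pre-tax P* = 80, Q* = 132; post-tax Q = 116.8; per-unit burden on consumers = 15.2.
Difference: 11 vs 15.2 → market B is larger by 4.2.

Market B, by 4.2.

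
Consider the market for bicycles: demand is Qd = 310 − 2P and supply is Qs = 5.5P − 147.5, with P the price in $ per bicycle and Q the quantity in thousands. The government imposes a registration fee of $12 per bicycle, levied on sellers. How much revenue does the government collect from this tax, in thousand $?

Before the tax: set 310 − 2P = 5.5P − 147.5 → P* = $61, Q* = 188.
With the tax collected from sellers, supply shifts: Qs = 5.5(P − 12) − 147.5.
New equilibrium: consumers pay $69.8, sellers receive $57.8, Q = 170.4. (Wedge: Pb − Ps = 12.)
Revenue = t · Q = 12 · 170.4 = $2044.8.

Tax revenue = $2044.8 thousand.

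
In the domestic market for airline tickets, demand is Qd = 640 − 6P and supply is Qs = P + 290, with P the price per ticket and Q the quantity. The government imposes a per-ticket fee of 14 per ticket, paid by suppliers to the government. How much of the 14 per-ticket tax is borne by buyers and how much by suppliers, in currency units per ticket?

Without the tax, 640 − 6P = P + 290 gives 7P = 350, so P* = 50 and Q* = 340.
With the tax collected from suppliers, supply shifts: Qs = (P − 14) + 290.
Solving gives Q = 328 with buyers paying 52 and suppliers receiving 38 (the 14 wedge).
Burden on buyers: 2; on suppliers: 12. (They sum to 14.)

Buyers bear 2 per ticket; suppliers bear 12 per ticket.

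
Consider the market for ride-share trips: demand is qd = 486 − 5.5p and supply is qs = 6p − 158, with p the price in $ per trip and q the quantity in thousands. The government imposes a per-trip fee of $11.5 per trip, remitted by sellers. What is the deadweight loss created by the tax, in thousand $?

Deadweight loss = $189.75 thousand.

Without the tax, 486 − 5.5p = 6p − 158 gives 11.5p = 644, so p* = $56 and q* = 178.
With the tax collected from sellers, supply shifts: qs = 6(p − 11.5) − 158.
New equilibrium: consumers pay $62, sellers receive $50.5, q = 145. (Wedge: pb − ps = 11.5.)
Quantity falls by |ΔQ| = |178 − 145| = 33.
DWL = ½ · t · |ΔQ| = ½ · 11.5 · 33 = $189.75.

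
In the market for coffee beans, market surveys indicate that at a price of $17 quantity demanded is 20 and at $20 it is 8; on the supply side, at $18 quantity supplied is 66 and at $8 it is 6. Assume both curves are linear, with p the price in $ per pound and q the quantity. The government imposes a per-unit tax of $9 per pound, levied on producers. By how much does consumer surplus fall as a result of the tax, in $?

Demand slope: (8 − 20)/(20 − 17) = -4, so qd = 88 − 4p.
Supply slope: (6 − 66)/(8 − 18) = 6, so qs = 6p − 42.
Before the tax: set 88 − 4p = 6p − 42 → p* = $13, q* = 36.
With the tax collected from producers, supply shifts: qs = 6(p − 9) − 42.
New equilibrium: consumers pay $18.4, producers receive $9.4, q = 14.4. (Wedge: pb − ps = 9.)
ΔCS is the trapezoid between Q = 14.4 and Q = 36 of height $5.4: ½ · (36 + 14.4) · 5.4 = $136.08.

Consumer surplus falls by $136.08.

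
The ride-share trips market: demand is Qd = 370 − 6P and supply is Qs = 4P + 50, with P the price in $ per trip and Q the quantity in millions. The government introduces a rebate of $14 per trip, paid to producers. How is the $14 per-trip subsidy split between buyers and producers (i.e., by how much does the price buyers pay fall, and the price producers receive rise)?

Buyers gain $5.6 per trip; producers gain $8.4 per trip.

Before the subsidy: set 370 − 6P = 4P + 50 → P* = $32, Q* = 178.
With a per-unit subsidy paid to producers, each receives P + 14 per unit sold, so supply becomes Qs = 4(P + 14) + 50.
New equilibrium: buyers pay $26.4, producers receive $40.4, Q = 211.6. (Wedge: Pb − Ps = −14.)
Gain to buyers: $5.6; to producers: $8.4. (They sum to $14.)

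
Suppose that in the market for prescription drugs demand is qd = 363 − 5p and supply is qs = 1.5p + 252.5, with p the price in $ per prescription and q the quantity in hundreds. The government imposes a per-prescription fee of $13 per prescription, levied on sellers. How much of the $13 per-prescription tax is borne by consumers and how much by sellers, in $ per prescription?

Without the tax, 363 − 5p = 1.5p + 252.5 gives 6.5p = 110.5, so p* = $17 and q* = 278.
With the tax collected from sellers, supply shifts: qs = 1.5(p − 13) + 252.5.
Solving gives q = 263 with consumers paying $20 and sellers receiving $7 (the $13 wedge).
Burden on consumers: $3; on sellers: $10. (They sum to $13.)

Consumers bear $3 per prescription; sellers bear $10 per prescription.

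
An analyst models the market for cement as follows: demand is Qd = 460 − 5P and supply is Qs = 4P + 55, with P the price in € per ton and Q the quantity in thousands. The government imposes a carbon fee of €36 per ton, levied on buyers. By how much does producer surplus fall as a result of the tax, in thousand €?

Without the tax, 460 − 5P = 4P + 55 gives 9P = 405, so P* = €45 and Q* = 235.
With the tax collected from buyers, demand (in seller-price terms) shifts: Qd = 460 − 5(P + 36).
New equilibrium: buyers pay €61, sellers receive €25, Q = 155. (Wedge: Pb − Ps = 36.)
ΔPS is the trapezoid between Q = 155 and Q = 235 of height €20: ½ · (235 + 155) · 20 = €3900.

Producer surplus falls by €3900 thousand.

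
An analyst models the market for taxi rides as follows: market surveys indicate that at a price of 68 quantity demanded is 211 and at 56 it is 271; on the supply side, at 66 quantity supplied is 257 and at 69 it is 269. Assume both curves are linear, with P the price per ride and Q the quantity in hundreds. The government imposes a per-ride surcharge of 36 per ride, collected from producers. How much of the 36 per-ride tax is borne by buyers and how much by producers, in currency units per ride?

Demand slope: (271 − 211)/(56 − 68) = -5, so Qd = 551 − 5P.
Supply slope: (269 − 257)/(69 − 66) = 4, so Qs = 4P − 7.
Without the tax, 551 − 5P = 4P − 7 gives 9P = 558, so P* = 62 and Q* = 241.
With the tax collected from producers, supply shifts: Qs = 4(P − 36) − 7.
New equilibrium: buyers pay 78, producers receive 42, Q = 161. (Wedge: Pb − Ps = 36.)
Burden on buyers: 16; on producers: 20. (They sum to 36.)
The less price-elastic side of the market bears the larger share of a per-unit tax.

Buyers bear 16 per ride; producers bear 20 per ride.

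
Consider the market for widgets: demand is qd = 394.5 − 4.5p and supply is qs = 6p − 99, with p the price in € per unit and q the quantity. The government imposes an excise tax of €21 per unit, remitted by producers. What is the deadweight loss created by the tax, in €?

Without the tax, 394.5 − 4.5p = 6p − 99 gives 10.5p = 493.5, so p* = €47 and q* = 183.
With the tax collected from producers, supply shifts: qs = 6(p − 21) − 99.
Solving gives q = 129 with buyers paying €59 and producers receiving €38 (the €21 wedge).
Quantity falls by |ΔQ| = |183 − 129| = 54.
DWL = ½ · t · |ΔQ| = ½ · 21 · 54 = €567.

Deadweight loss = €567.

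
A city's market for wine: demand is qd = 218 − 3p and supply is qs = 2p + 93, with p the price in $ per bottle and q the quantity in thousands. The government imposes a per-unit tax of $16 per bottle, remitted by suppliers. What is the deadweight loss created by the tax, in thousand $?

Deadweight loss = $153.6 thousand.

Before the tax: set 218 − 3p = 2p + 93 → p* = $25, q* = 143.
With the tax collected from suppliers, supply shifts: qs = 2(p − 16) + 93.
New equilibrium: consumers pay $31.4, suppliers receive $15.4, q = 123.8. (Wedge: pb − ps = 16.)
Quantity falls by |ΔQ| = |143 − 123.8| = 19.2.
DWL = ½ · t · |ΔQ| = ½ · 16 · 19.2 = $153.6.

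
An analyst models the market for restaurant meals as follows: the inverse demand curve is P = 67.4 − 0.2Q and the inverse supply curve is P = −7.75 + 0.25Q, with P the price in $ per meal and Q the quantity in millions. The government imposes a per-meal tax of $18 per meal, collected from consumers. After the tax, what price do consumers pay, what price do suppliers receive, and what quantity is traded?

Consumers pay $42; suppliers receive $24; quantity = 127.

Inverting to Q(P) form: Qd = 337 − 5P; Qs = 4P + 31.
Before the tax: set 337 − 5P = 4P + 31 → P* = $34, Q* = 167.
With the tax collected from consumers, demand (in seller-price terms) shifts: Qd = 337 − 5(P + 18).
Solving gives Q = 127 with consumers paying $42 and suppliers receiving $24 (the $18 wedge).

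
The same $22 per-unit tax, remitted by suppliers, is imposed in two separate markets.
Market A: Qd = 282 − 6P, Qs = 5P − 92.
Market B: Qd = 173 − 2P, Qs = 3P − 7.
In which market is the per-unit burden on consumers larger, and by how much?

Market B, by $3.2.

Market A: pre-tax P* = $34, Q* = 78; post-tax Q = 18; per-unit burden on consumers = $10.
Market B: pre-tax P* = $36, Q* = 101; post-tax Q = 74.6; per-unit burden on consumers = $13.2.
Difference: $10 vs $13.2 → market B is larger by $3.2.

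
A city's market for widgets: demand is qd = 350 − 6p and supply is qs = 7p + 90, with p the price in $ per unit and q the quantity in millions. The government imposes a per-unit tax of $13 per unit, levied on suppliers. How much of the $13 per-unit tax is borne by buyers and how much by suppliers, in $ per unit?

Buyers bear $7 per unit; suppliers bear $6 per unit.

Before the tax: set 350 − 6p = 7p + 90 → p* = $20, q* = 230.
With the tax collected from suppliers, supply shifts: qs = 7(p − 13) + 90.
New equilibrium: buyers pay $27, suppliers receive $14, q = 188. (Wedge: pb − ps = 13.)
Burden on buyers: $7; on suppliers: $6. (They sum to $13.)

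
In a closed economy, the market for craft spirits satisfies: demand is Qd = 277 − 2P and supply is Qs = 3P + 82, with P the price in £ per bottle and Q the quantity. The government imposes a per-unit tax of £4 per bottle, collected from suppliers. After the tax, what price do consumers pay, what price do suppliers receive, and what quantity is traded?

Before the tax: set 277 − 2P = 3P + 82 → P* = £39, Q* = 199.
With the tax collected from suppliers, supply shifts: Qs = 3(P − 4) + 82.
New equilibrium: consumers pay £41.4, suppliers receive £37.4, Q = 194.2. (Wedge: Pb − Ps = 4.)

Consumers pay £41.4; suppliers receive £37.4; quantity = 194.2.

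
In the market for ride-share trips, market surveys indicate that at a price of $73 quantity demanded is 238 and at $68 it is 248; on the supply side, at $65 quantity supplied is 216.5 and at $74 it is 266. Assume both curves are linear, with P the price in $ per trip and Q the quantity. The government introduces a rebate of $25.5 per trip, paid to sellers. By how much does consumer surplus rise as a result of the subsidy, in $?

Demand slope: (248 − 238)/(68 − 73) = -2, so Qd = 384 − 2P.
Supply slope: (266 − 216.5)/(74 − 65) = 5.5, so Qs = 5.5P − 141.
Before the subsidy: set 384 − 2P = 5.5P − 141 → P* = $70, Q* = 244.
With a per-unit subsidy paid to sellers, each receives P + 25.5 per unit sold, so supply becomes Qs = 5.5(P + 25.5) − 141.
New equilibrium: buyers pay $51.3, sellers receive $76.8, Q = 281.4. (Wedge: Pb − Ps = −25.5.)
ΔCS is the trapezoid between Q = 281.4 and Q = 244 of height $18.7: ½ · (244 + 281.4) · 18.7 = $4912.49.

Consumer surplus rises by $4912.49.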